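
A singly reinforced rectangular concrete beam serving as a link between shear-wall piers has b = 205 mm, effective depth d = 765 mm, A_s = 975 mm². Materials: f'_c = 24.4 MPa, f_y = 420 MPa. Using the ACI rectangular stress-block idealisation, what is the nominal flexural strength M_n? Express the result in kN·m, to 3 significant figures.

T = A_s f_y = 975 × 420 = 409500 N = 409.5 kN.
From C = T: a = T/(0.85 f'_c b) = 409500/(0.85 × 24.4 × 205) = 96.31 mm.
M_n = T(d − a/2) = 409.5 kN × (765 − 48.155) mm = 293.55 kN·m.

M_n ≈ 294 kN·m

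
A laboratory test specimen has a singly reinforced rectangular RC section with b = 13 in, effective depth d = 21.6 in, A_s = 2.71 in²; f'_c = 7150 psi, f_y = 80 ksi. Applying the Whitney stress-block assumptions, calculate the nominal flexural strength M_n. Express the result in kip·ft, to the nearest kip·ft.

T = A_s f_y = 2.71 × 80 = 216.8 kips.
a = T/(0.85 f'_c b) = 216.8/(0.85 × 7.15 × 13) = 2.744 in.
M_n = T(d − a/2) = 216.8 × (21.6 − 1.372) = 4385.4 kip·in = 4385.4/12 = 365.45 kip·ft.

M_n ≈ 365 kip·ft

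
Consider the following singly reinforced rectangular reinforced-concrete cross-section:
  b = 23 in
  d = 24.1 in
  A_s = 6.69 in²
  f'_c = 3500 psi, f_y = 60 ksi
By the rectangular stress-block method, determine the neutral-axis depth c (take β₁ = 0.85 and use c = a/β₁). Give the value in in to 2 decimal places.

T = A_s f_y = 6.69 × 60 = 401.4 kips.
a = T/(0.85 f'_c b) = 401.4/(0.85 × 3.5 × 23) = 5.8663 in.
With β₁ = 0.85, c = a/β₁ = 5.8663/0.85 = 6.90 in.

c ≈ 6.90 in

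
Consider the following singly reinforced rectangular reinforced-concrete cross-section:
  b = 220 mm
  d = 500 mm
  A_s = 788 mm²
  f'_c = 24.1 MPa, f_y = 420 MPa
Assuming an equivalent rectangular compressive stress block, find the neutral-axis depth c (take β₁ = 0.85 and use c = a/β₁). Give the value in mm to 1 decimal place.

T = A_s f_y = 788 × 420 = 330960 N = 330.96 kN.
Setting C = 0.85 f'_c a b equal to T: a = 330960/(0.85 × 24.1 × 220) = 73.437 mm.
With β₁ = 0.85, c = a/β₁ = 73.437/0.85 = 86.4 mm.

c ≈ 86.4 mm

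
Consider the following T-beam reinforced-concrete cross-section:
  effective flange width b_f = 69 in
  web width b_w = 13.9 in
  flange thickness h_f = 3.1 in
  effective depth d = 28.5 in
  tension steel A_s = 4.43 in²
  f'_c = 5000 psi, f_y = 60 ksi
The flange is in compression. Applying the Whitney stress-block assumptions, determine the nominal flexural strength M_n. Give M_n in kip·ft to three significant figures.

M_n ≈ 621 kip·ft

Tension: T = A_s f_y = 4.43 × 60 = 265.8 kips.
Try a within the flange: a = T/(0.85 f'_c b_f) = 265.8/(0.85 × 5 × 69) = 0.906 in.
Since a = 0.906 ≤ h_f = 3.1 in, the stress block lies entirely in the flange; analyse as a rectangular beam of width b_f.
M_n = T(d − a/2) = 265.8 × (28.5 − 0.453) = 7454.9 kip·in.
M_n = 7454.9/12 = 621.24 kip·ft.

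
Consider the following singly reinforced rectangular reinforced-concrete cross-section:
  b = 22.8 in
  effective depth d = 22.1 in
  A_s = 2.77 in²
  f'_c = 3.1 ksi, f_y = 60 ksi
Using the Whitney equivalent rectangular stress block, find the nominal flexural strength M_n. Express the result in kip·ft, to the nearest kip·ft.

M_n ≈ 287 kip·ft

T = A_s f_y = 2.77 × 60 = 166.2 kips.
a = T/(0.85 f'_c b) = 166.2/(0.85 × 3.1 × 22.8) = 2.766 in.
M_n = T(d − a/2) = 166.2 × (22.1 − 1.383) = 3443.2 kip·in = 3443.2/12 = 286.93 kip·ft.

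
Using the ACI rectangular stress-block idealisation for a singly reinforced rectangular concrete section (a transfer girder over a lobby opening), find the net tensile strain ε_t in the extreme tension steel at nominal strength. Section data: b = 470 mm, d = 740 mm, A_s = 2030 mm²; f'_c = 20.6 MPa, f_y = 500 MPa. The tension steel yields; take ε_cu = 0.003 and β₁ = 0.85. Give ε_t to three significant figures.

ε_t ≈ 0.0123

a = A_s f_y/(0.85 f'_c b) = 123.33 mm.
β₁ = 0.85, so c = a/β₁ = 123.33/0.85 = 145.09 mm.
From the linear strain diagram with ε_cu = 0.003: ε_t = 0.003 (d − c)/c = 0.003 × (740 − 145.09)/145.09 = 0.0123.
Since ε_t ≥ 0.005, the section is tension-controlled.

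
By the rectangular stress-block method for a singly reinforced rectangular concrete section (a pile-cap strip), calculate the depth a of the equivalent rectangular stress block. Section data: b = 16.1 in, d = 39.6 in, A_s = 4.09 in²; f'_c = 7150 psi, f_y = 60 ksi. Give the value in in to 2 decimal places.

T = A_s f_y = 4.09 × 60 = 245.4 kips.
a = T/(0.85 f'_c b) = 245.4/(0.85 × 7.15 × 16.1) = 2.51 in.

a ≈ 2.51 in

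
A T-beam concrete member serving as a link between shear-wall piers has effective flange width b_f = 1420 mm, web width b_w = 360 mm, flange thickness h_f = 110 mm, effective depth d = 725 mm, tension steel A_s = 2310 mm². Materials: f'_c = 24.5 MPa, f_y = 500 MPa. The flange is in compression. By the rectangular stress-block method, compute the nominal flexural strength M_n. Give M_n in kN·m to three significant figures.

Tension: T = A_s f_y = 2310 × 500 = 1155000 N.
Try a within the flange: a = T/(0.85 f'_c b_f) = 1155000/(0.85 × 24.5 × 1420) = 39.06 mm.
Since a = 39.06 ≤ h_f = 110 mm, the stress block lies entirely in the flange; analyse as a rectangular beam of width b_f.
M_n = T(d − a/2) = 1155000 × (725 − 19.53) = 814.82 × 10⁶ N·mm.
M_n = 814.82 kN·m.

M_n ≈ 815 kN·m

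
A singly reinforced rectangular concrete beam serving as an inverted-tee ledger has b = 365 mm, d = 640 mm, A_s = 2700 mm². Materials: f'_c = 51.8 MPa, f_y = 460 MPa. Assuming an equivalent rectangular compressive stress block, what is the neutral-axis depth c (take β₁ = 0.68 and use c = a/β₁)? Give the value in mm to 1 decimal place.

T = A_s f_y = 2700 × 460 = 1242000 N = 1242 kN.
Setting C = 0.85 f'_c a b equal to T: a = 1242000/(0.85 × 51.8 × 365) = 77.282 mm.
With β₁ = 0.68, c = a/β₁ = 77.282/0.68 = 113.7 mm.

c ≈ 113.7 mm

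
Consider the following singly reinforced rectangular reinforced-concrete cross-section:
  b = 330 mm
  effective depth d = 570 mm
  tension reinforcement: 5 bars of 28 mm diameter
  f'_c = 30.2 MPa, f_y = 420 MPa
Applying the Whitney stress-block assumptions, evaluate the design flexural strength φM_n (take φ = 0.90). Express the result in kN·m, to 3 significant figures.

A_s = 5 × 616 = 3080 mm².
T = A_s f_y = 3080 × 420 = 1293600 N = 1293.6 kN.
From C = T: a = T/(0.85 f'_c b) = 1293600/(0.85 × 30.2 × 330) = 152.71 mm.
M_n = T(d − a/2) = 1293.6 kN × (570 − 76.355) mm = 638.58 kN·m.
φM_n = 0.90 × 638.58 = 574.72 kN·m.

φM_n ≈ 575 kN·m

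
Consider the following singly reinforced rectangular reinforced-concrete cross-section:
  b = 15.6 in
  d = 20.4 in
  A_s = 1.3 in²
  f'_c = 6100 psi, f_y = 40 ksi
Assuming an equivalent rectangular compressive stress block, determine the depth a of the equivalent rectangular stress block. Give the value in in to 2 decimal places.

a ≈ 0.64 in

T = A_s f_y = 1.3 × 40 = 52 kips.
a = T/(0.85 f'_c b) = 52/(0.85 × 6.1 × 15.6) = 0.64 in.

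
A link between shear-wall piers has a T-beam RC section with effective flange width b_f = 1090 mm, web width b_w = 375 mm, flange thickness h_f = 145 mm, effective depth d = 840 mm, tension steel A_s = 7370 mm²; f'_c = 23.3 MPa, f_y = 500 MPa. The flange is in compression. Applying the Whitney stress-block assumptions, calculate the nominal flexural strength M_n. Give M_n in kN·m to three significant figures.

M_n ≈ 2770 kN·m

Tension: T = A_s f_y = 7370 × 500 = 3685000 N.
Try a within the flange: a = T/(0.85 f'_c b_f) = 3685000/(0.85 × 23.3 × 1090) = 170.70 mm.
a = 170.70 > h_f = 145 mm: the block extends into the web. Split into flange-overhang and web parts.
C_f = 0.85 f'_c (b_f − b_w) h_f = 0.85 × 23.3 × (1090 − 375) × 145 = 2053283 N.
Remaining web compression depth: a_w = (T − C_f)/(0.85 f'_c b_w) = (3685000 − 2053283)/(0.85 × 23.3 × 375) = 219.70 mm.
M_n = C_f(d − h_f/2) + (T − C_f)(d − a_w/2) = 2053283 × (840 − 72.5) + 1631717 × (840 − 109.85) = 1575.89 + 1191.40 = 2767.29 × 10⁶ N·mm.
M_n = 2767.29 kN·m.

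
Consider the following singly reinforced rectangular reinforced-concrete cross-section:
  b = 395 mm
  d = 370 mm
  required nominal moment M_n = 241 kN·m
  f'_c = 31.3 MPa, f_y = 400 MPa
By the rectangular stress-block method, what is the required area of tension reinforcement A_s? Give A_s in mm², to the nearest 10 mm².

A_s ≈ 1790 mm²

With M_n = 0.85 f'_c a b (d − a/2), solve the quadratic for a:
a = d − √(d² − 2M_n/(0.85 f'_c b)) = 370 − √(370² − 2 × 241×10⁶/(0.85 × 31.3 × 395)) = 68.28 mm.
A_s = 0.85 f'_c a b / f_y = 0.85 × 31.3 × 68.28 × 395 / 400 = 1793.9 mm².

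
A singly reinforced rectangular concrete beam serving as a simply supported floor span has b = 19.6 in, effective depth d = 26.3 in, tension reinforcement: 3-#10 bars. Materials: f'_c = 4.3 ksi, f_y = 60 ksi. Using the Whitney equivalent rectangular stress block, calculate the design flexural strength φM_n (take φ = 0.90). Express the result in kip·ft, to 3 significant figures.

φM_n ≈ 424 kip·ft

A_s = 3 × 1.27 = 3.81 in².
T = A_s f_y = 3.81 × 60 = 228.6 kips.
a = T/(0.85 f'_c b) = 228.6/(0.85 × 4.3 × 19.6) = 3.191 in.
M_n = T(d − a/2) = 228.6 × (26.3 − 1.5955) = 5647.4 kip·in = 5647.4/12 = 470.62 kip·ft.
φM_n = 0.90 × 470.62 = 423.56 kip·ft.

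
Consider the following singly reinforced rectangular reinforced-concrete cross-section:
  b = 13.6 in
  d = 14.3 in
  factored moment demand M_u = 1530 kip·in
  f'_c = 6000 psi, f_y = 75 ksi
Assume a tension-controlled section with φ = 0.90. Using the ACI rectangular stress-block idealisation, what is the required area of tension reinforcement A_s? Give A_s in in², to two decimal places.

M_n = M_u/φ = 1530/0.90 = 1700 kip·in.
From M_n = 0.85 f'_c a b (d − a/2):
a = d − √(d² − 2M_n/(0.85 f'_c b)) = 14.3 − √(14.3² − 2 × 1700/(0.85 × 6 × 13.6)) = 1.831 in.
A_s = 0.85 f'_c a b / f_y = 0.85 × 6 × 1.831 × 13.6 / 75 = 1.693 in².

A_s ≈ 1.69 in²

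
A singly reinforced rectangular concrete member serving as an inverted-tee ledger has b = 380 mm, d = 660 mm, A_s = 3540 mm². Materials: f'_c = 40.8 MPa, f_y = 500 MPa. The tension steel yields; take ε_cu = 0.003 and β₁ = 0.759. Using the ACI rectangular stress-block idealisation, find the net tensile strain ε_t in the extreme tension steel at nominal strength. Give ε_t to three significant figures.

a = A_s f_y/(0.85 f'_c b) = 134.31 mm.
β₁ = 0.759, so c = a/β₁ = 134.31/0.759 = 176.96 mm.
From the linear strain diagram with ε_cu = 0.003: ε_t = 0.003 (d − c)/c = 0.003 × (660 − 176.96)/176.96 = 0.00819.
Since ε_t ≥ 0.005, the section is tension-controlled.

ε_t ≈ 0.00819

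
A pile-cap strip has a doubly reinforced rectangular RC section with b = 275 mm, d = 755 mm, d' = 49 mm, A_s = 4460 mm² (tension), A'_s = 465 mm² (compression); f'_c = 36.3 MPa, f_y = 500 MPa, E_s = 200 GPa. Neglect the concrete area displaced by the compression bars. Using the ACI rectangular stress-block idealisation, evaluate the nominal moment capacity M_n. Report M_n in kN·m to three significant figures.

Assume both tension and compression steel yield.
Net tension couple steel: A_s − A'_s = 3995 mm².
a = (A_s − A'_s) f_y / (0.85 f'_c b) = 1997500/(0.85 × 36.3 × 275) = 235.41 mm.
c = a/β₁ = 235.41/0.791 = 297.61 mm; ε'_s = 0.003(c − d')/c = 0.0025 ≥ f_y/E_s = 0.0025, so compression steel does yield.
M_n = (A_s − A'_s) f_y (d − a/2) + A'_s f_y (d − d') = [1997500 × (755 − 117.705) + 232500 × (755 − 49)] × 10⁻⁶ = 1273.00 + 164.15 = 1437.15 kN·m.

M_n ≈ 1440 kN·m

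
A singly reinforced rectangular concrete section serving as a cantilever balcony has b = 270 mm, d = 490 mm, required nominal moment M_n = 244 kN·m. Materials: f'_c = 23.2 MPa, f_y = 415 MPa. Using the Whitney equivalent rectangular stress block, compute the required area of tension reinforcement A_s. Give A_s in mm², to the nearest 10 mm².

A_s ≈ 1340 mm²

With M_n = 0.85 f'_c a b (d − a/2), solve the quadratic for a:
a = d − √(d² − 2M_n/(0.85 f'_c b)) = 490 − √(490² − 2 × 244×10⁶/(0.85 × 23.2 × 270)) = 104.71 mm.
A_s = 0.85 f'_c a b / f_y = 0.85 × 23.2 × 104.71 × 270 / 415 = 1343.4 mm².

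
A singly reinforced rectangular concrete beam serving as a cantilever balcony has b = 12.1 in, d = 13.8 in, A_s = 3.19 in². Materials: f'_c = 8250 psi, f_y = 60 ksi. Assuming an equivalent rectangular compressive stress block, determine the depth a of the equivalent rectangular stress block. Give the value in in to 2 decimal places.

a ≈ 2.26 in

T = A_s f_y = 3.19 × 60 = 191.4 kips.
a = T/(0.85 f'_c b) = 191.4/(0.85 × 8.25 × 12.1) = 2.26 in.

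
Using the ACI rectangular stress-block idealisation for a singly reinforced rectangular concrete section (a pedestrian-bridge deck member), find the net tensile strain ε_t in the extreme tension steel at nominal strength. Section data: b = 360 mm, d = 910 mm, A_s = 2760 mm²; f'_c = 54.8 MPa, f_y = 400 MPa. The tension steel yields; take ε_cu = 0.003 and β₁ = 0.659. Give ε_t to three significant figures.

a = A_s f_y/(0.85 f'_c b) = 65.84 mm.
β₁ = 0.659, so c = a/β₁ = 65.84/0.659 = 99.91 mm.
From the linear strain diagram with ε_cu = 0.003: ε_t = 0.003 (d − c)/c = 0.003 × (910 − 99.91)/99.91 = 0.0243.
Since ε_t ≥ 0.005, the section is tension-controlled.

ε_t ≈ 0.0243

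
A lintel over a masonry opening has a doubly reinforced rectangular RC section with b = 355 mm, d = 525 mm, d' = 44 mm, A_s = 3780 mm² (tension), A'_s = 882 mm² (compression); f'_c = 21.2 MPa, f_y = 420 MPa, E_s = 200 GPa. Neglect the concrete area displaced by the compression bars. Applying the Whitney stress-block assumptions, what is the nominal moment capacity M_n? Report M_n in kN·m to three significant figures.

M_n ≈ 701 kN·m

Assume both tension and compression steel yield.
Net tension couple steel: A_s − A'_s = 2898 mm².
a = (A_s − A'_s) f_y / (0.85 f'_c b) = 1217160/(0.85 × 21.2 × 355) = 190.27 mm.
c = a/β₁ = 190.27/0.85 = 223.85 mm; ε'_s = 0.003(c − d')/c = 0.0024 ≥ f_y/E_s = 0.0021, so compression steel does yield.
M_n = (A_s − A'_s) f_y (d − a/2) + A'_s f_y (d − d') = [1217160 × (525 − 95.135) + 370440 × (525 − 44)] × 10⁻⁶ = 523.21 + 178.18 = 701.39 kN·m.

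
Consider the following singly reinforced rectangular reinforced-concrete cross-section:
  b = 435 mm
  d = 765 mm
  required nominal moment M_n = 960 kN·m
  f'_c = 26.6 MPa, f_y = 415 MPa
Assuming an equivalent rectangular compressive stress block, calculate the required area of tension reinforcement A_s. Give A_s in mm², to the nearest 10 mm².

A_s ≈ 3330 mm²

With M_n = 0.85 f'_c a b (d − a/2), solve the quadratic for a:
a = d − √(d² − 2M_n/(0.85 f'_c b)) = 765 − √(765² − 2 × 960×10⁶/(0.85 × 26.6 × 435)) = 140.49 mm.
A_s = 0.85 f'_c a b / f_y = 0.85 × 26.6 × 140.49 × 435 / 415 = 3329.6 mm².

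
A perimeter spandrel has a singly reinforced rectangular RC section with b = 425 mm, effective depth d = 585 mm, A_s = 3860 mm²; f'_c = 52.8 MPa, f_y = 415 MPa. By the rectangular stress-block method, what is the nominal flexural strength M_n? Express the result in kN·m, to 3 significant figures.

T = A_s f_y = 3860 × 415 = 1601900 N = 1601.9 kN.
From C = T: a = T/(0.85 f'_c b) = 1601900/(0.85 × 52.8 × 425) = 83.98 mm.
M_n = T(d − a/2) = 1601.9 kN × (585 − 41.99) mm = 869.85 kN·m.

M_n ≈ 870 kN·m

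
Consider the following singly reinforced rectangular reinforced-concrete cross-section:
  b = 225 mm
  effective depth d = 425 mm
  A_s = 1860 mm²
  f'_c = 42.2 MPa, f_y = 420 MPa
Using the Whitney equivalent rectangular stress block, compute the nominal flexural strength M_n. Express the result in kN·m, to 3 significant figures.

M_n ≈ 294 kN·m

T = A_s f_y = 1860 × 420 = 781200 N = 781.2 kN.
From C = T: a = T/(0.85 f'_c b) = 781200/(0.85 × 42.2 × 225) = 96.79 mm.
M_n = T(d − a/2) = 781.2 kN × (425 − 48.395) mm = 294.20 kN·m.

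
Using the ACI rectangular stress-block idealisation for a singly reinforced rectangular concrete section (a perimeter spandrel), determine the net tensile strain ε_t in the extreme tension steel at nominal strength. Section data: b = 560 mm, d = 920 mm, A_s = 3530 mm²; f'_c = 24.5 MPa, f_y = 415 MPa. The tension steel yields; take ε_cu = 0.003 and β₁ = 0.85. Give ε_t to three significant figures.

ε_t ≈ 0.0157

a = A_s f_y/(0.85 f'_c b) = 125.62 mm.
β₁ = 0.85, so c = a/β₁ = 125.62/0.85 = 147.79 mm.
From the linear strain diagram with ε_cu = 0.003: ε_t = 0.003 (d − c)/c = 0.003 × (920 − 147.79)/147.79 = 0.0157.
Since ε_t ≥ 0.005, the section is tension-controlled.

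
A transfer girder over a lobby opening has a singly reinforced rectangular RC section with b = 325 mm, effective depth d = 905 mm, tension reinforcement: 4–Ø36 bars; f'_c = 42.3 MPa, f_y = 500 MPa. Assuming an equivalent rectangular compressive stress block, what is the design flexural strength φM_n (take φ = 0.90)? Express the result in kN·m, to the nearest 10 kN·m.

φM_n ≈ 1500 kN·m

A_s = 4 × 1018 = 4072 mm².
T = A_s f_y = 4072 × 500 = 2036000 N = 2036 kN.
From C = T: a = T/(0.85 f'_c b) = 2036000/(0.85 × 42.3 × 325) = 174.23 mm.
M_n = T(d − a/2) = 2036 kN × (905 − 87.115) mm = 1665.21 kN·m.
φM_n = 0.90 × 1665.21 = 1498.69 kN·m.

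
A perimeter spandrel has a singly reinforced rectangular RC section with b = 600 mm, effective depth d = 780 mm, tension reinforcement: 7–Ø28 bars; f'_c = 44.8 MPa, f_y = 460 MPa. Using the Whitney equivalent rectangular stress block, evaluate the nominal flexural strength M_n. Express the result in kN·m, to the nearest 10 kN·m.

A_s = 7 × 616 = 4312 mm².
T = A_s f_y = 4312 × 460 = 1983520 N = 1983.52 kN.
From C = T: a = T/(0.85 f'_c b) = 1983520/(0.85 × 44.8 × 600) = 86.81 mm.
M_n = T(d − a/2) = 1983.52 kN × (780 − 43.405) mm = 1461.05 kN·m.

M_n ≈ 1460 kN·m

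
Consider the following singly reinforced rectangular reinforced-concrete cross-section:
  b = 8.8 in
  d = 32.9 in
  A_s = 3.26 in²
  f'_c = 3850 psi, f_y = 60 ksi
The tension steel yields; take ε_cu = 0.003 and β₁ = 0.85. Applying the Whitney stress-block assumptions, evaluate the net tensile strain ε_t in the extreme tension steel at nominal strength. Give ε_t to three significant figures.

a = A_s f_y/(0.85 f'_c b) = 6.792 in.
β₁ = 0.85, so c = a/β₁ = 6.792/0.85 = 7.991 in.
From the linear strain diagram with ε_cu = 0.003: ε_t = 0.003 (d − c)/c = 0.003 × (32.9 − 7.991)/7.991 = 0.00935.
Since ε_t ≥ 0.005, the section is tension-controlled.

ε_t ≈ 0.00935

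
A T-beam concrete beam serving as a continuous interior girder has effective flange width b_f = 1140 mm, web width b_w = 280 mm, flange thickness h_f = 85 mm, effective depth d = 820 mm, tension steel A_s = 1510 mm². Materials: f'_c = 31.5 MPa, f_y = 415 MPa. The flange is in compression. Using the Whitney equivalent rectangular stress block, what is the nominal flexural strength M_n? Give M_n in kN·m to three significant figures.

M_n ≈ 507 kN·m

Tension: T = A_s f_y = 1510 × 415 = 626650 N.
Try a within the flange: a = T/(0.85 f'_c b_f) = 626650/(0.85 × 31.5 × 1140) = 20.53 mm.
Since a = 20.53 ≤ h_f = 85 mm, the stress block lies entirely in the flange; analyse as a rectangular beam of width b_f.
M_n = T(d − a/2) = 626650 × (820 − 10.265) = 507.42 × 10⁶ N·mm.
M_n = 507.42 kN·m.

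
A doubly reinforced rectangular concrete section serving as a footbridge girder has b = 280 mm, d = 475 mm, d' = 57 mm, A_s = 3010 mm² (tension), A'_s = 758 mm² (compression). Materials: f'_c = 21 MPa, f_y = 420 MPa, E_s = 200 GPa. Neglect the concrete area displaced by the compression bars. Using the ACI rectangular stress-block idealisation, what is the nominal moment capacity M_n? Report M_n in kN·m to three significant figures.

M_n ≈ 493 kN·m

Assume both tension and compression steel yield.
Net tension couple steel: A_s − A'_s = 2252 mm².
a = (A_s − A'_s) f_y / (0.85 f'_c b) = 945840/(0.85 × 21 × 280) = 189.24 mm.
c = a/β₁ = 189.24/0.85 = 222.64 mm; ε'_s = 0.003(c − d')/c = 0.0022 ≥ f_y/E_s = 0.0021, so compression steel does yield.
M_n = (A_s − A'_s) f_y (d − a/2) + A'_s f_y (d − d') = [945840 × (475 − 94.62) + 318360 × (475 − 57)] × 10⁻⁶ = 359.78 + 133.07 = 492.85 kN·m.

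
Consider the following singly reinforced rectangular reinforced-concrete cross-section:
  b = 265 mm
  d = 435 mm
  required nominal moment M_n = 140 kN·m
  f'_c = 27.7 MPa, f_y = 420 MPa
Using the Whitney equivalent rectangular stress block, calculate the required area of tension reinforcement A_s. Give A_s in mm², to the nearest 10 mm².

A_s ≈ 820 mm²

With M_n = 0.85 f'_c a b (d − a/2), solve the quadratic for a:
a = d − √(d² − 2M_n/(0.85 f'_c b)) = 435 − √(435² − 2 × 140×10⁶/(0.85 × 27.7 × 265)) = 55.07 mm.
A_s = 0.85 f'_c a b / f_y = 0.85 × 27.7 × 55.07 × 265 / 420 = 818.1 mm².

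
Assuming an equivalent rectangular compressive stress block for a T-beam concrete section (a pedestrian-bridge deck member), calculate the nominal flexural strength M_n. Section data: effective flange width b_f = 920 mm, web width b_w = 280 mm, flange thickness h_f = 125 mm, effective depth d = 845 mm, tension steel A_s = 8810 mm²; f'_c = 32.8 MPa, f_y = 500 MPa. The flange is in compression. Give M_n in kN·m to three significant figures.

Tension: T = A_s f_y = 8810 × 500 = 4405000 N.
Try a within the flange: a = T/(0.85 f'_c b_f) = 4405000/(0.85 × 32.8 × 920) = 171.74 mm.
a = 171.74 > h_f = 125 mm: the block extends into the web. Split into flange-overhang and web parts.
C_f = 0.85 f'_c (b_f − b_w) h_f = 0.85 × 32.8 × (920 − 280) × 125 = 2230400 N.
Remaining web compression depth: a_w = (T − C_f)/(0.85 f'_c b_w) = (4405000 − 2230400)/(0.85 × 32.8 × 280) = 278.57 mm.
M_n = C_f(d − h_f/2) + (T − C_f)(d − a_w/2) = 2230400 × (845 − 62.5) + 2174600 × (845 − 139.285) = 1745.29 + 1534.65 = 3279.94 × 10⁶ N·mm.
M_n = 3279.94 kN·m.

M_n ≈ 3280 kN·m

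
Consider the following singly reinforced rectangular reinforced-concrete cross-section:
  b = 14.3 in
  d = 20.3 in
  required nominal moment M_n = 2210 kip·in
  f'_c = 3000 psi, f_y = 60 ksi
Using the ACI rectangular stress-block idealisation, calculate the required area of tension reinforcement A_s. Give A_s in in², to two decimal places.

From M_n = 0.85 f'_c a b (d − a/2):
a = d − √(d² − 2M_n/(0.85 f'_c b)) = 20.3 − √(20.3² − 2 × 2210/(0.85 × 3 × 14.3)) = 3.245 in.
A_s = 0.85 f'_c a b / f_y = 0.85 × 3 × 3.245 × 14.3 / 60 = 1.972 in².

A_s ≈ 1.97 in²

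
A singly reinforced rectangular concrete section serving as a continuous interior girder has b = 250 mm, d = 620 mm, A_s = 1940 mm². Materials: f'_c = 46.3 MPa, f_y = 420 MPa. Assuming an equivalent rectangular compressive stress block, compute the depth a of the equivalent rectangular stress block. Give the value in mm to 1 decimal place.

a ≈ 82.8 mm

T = A_s f_y = 1940 × 420 = 814800 N = 814.8 kN.
Setting C = 0.85 f'_c a b equal to T: a = 814800/(0.85 × 46.3 × 250) = 82.8 mm.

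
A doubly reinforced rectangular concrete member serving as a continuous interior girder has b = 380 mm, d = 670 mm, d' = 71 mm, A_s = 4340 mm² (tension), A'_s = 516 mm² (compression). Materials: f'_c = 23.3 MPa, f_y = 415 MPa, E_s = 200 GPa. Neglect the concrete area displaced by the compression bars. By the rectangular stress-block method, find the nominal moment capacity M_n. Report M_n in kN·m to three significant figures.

Assume both tension and compression steel yield.
Net tension couple steel: A_s − A'_s = 3824 mm².
a = (A_s − A'_s) f_y / (0.85 f'_c b) = 1586960/(0.85 × 23.3 × 380) = 210.87 mm.
c = a/β₁ = 210.87/0.85 = 248.08 mm; ε'_s = 0.003(c − d')/c = 0.0021 ≥ f_y/E_s = 0.0021, so compression steel does yield.
M_n = (A_s − A'_s) f_y (d − a/2) + A'_s f_y (d − d') = [1586960 × (670 − 105.435) + 214140 × (670 − 71)] × 10⁻⁶ = 895.94 + 128.27 = 1024.21 kN·m.

M_n ≈ 1020 kN·m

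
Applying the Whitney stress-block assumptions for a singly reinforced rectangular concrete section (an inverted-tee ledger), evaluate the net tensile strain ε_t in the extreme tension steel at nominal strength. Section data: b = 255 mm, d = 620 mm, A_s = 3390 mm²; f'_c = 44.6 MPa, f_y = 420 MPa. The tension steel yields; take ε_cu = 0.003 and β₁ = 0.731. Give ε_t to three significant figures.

ε_t ≈ 0.00623

a = A_s f_y/(0.85 f'_c b) = 147.28 mm.
β₁ = 0.731, so c = a/β₁ = 147.28/0.731 = 201.48 mm.
From the linear strain diagram with ε_cu = 0.003: ε_t = 0.003 (d − c)/c = 0.003 × (620 − 201.48)/201.48 = 0.00623.
Since ε_t ≥ 0.005, the section is tension-controlled.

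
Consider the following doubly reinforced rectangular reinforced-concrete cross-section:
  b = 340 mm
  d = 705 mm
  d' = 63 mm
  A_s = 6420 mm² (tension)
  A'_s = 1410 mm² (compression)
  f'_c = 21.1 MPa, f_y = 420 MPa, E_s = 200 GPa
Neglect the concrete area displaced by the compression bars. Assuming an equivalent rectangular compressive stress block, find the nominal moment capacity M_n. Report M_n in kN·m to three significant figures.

M_n ≈ 1500 kN·m

Assume both tension and compression steel yield.
Net tension couple steel: A_s − A'_s = 5010 mm².
a = (A_s − A'_s) f_y / (0.85 f'_c b) = 2104200/(0.85 × 21.1 × 340) = 345.07 mm.
c = a/β₁ = 345.07/0.85 = 405.96 mm; ε'_s = 0.003(c − d')/c = 0.0025 ≥ f_y/E_s = 0.0021, so compression steel does yield.
M_n = (A_s − A'_s) f_y (d − a/2) + A'_s f_y (d − d') = [2104200 × (705 − 172.535) + 592200 × (705 − 63)] × 10⁻⁶ = 1120.41 + 380.19 = 1500.60 kN·m.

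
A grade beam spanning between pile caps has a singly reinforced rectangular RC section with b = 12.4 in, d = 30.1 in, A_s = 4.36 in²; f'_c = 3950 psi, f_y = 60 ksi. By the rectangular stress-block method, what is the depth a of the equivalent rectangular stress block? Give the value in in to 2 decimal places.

a ≈ 6.28 in

T = A_s f_y = 4.36 × 60 = 261.6 kips.
a = T/(0.85 f'_c b) = 261.6/(0.85 × 3.95 × 12.4) = 6.28 in.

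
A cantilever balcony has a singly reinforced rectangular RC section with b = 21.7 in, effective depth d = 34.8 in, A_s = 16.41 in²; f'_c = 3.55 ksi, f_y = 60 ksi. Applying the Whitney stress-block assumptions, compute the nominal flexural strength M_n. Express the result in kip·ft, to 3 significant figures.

M_n ≈ 2240 kip·ft

T = A_s f_y = 16.41 × 60 = 984.6 kips.
a = T/(0.85 f'_c b) = 984.6/(0.85 × 3.55 × 21.7) = 15.037 in.
M_n = T(d − a/2) = 984.6 × (34.8 − 7.5185) = 26861.4 kip·in = 26861.4/12 = 2238.45 kip·ft.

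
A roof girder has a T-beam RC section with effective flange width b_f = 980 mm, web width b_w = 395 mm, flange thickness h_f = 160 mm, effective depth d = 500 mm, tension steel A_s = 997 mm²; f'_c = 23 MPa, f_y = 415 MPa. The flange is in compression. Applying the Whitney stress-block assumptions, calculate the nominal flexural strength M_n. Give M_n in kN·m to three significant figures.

Tension: T = A_s f_y = 997 × 415 = 413755 N.
Try a within the flange: a = T/(0.85 f'_c b_f) = 413755/(0.85 × 23 × 980) = 21.60 mm.
Since a = 21.60 ≤ h_f = 160 mm, the stress block lies entirely in the flange; analyse as a rectangular beam of width b_f.
M_n = T(d − a/2) = 413755 × (500 − 10.8) = 202.41 × 10⁶ N·mm.
M_n = 202.41 kN·m.

M_n ≈ 202 kN·m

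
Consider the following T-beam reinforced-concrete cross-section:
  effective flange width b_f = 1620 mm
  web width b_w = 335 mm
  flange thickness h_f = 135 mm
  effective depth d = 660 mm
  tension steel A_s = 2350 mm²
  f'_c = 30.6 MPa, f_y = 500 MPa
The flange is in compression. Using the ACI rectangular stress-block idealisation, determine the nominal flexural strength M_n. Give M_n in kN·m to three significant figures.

Tension: T = A_s f_y = 2350 × 500 = 1175000 N.
Try a within the flange: a = T/(0.85 f'_c b_f) = 1175000/(0.85 × 30.6 × 1620) = 27.89 mm.
Since a = 27.89 ≤ h_f = 135 mm, the stress block lies entirely in the flange; analyse as a rectangular beam of width b_f.
M_n = T(d − a/2) = 1175000 × (660 − 13.945) = 759.11 × 10⁶ N·mm.
M_n = 759.11 kN·m.

M_n ≈ 759 kN·m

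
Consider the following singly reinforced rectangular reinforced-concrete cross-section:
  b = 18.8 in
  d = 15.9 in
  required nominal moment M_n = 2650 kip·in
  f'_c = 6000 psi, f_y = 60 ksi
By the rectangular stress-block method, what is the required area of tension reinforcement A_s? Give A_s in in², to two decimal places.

From M_n = 0.85 f'_c a b (d − a/2):
a = d − √(d² − 2M_n/(0.85 f'_c b)) = 15.9 − √(15.9² − 2 × 2650/(0.85 × 6 × 18.8)) = 1.845 in.
A_s = 0.85 f'_c a b / f_y = 0.85 × 6 × 1.845 × 18.8 / 60 = 2.948 in².

A_s ≈ 2.95 in²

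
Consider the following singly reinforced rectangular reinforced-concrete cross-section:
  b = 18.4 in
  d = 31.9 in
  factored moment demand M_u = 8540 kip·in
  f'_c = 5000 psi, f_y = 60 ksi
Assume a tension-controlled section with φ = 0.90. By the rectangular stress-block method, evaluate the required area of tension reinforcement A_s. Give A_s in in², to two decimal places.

M_n = M_u/φ = 8540/0.90 = 9488.89 kip·in.
From M_n = 0.85 f'_c a b (d − a/2):
a = d − √(d² − 2M_n/(0.85 f'_c b)) = 31.9 − √(31.9² − 2 × 9488.89/(0.85 × 5 × 18.4)) = 4.062 in.
A_s = 0.85 f'_c a b / f_y = 0.85 × 5 × 4.062 × 18.4 / 60 = 5.294 in².

A_s ≈ 5.29 in²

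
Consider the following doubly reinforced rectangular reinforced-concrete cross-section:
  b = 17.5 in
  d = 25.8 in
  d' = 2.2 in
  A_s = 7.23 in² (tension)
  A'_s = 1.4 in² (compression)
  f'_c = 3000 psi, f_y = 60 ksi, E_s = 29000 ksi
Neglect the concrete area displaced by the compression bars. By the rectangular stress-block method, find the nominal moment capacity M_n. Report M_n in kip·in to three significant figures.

Assume both steels yield.
a = (A_s − A'_s) f_y/(0.85 f'_c b) = (7.23 − 1.4) × 60/(0.85 × 3 × 17.5) = 7.839 in.
c = a/β₁ = 7.839/0.85 = 9.222 in; ε'_s = 0.003(c − d')/c = 0.0023 ≥ ε_y = 0.0021, so the compression steel yields.
M_n = (A_s − A'_s) f_y (d − a/2) + A'_s f_y (d − d') = 349.8 × (25.8 − 3.9195) + 84 × (25.8 − 2.2) = 7653.8 + 1982.4 = 9636.2 kip·in.

M_n ≈ 9640 kip·in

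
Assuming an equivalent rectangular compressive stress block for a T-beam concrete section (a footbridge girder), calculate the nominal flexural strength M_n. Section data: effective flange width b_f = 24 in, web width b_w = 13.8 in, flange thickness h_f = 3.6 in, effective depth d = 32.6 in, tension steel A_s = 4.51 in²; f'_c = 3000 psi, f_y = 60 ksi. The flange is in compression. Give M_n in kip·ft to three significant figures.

M_n ≈ 684 kip·ft

Tension: T = A_s f_y = 4.51 × 60 = 270.6 kips.
Try a within the flange: a = T/(0.85 f'_c b_f) = 270.6/(0.85 × 3 × 24) = 4.422 in.
a = 4.422 > h_f = 3.6 in: the block extends into the web. Split into flange-overhang and web parts.
C_f = 0.85 f'_c (b_f − b_w) h_f = 0.85 × 3 × (24 − 13.8) × 3.6 = 93.6 kips.
Remaining web compression depth: a_w = (T − C_f)/(0.85 f'_c b_w) = (270.6 − 93.6)/(0.85 × 3 × 13.8) = 5.030 in.
M_n = C_f(d − h_f/2) + (T − C_f)(d − a_w/2) = 93.6 × (32.6 − 1.8) + 177 × (32.6 − 2.515) = 2882.9 + 5325.0 = 8207.9 kip·in.
M_n = 8207.9/12 = 683.99 kip·ft.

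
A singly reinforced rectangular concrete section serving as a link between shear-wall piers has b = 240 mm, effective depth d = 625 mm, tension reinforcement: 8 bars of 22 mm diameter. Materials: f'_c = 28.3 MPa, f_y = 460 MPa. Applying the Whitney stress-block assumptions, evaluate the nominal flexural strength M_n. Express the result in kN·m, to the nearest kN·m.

A_s = 8 × 380 = 3040 mm².
T = A_s f_y = 3040 × 460 = 1398400 N = 1398.4 kN.
From C = T: a = T/(0.85 f'_c b) = 1398400/(0.85 × 28.3 × 240) = 242.22 mm.
M_n = T(d − a/2) = 1398.4 kN × (625 − 121.11) mm = 704.64 kN·m.

M_n ≈ 705 kN·m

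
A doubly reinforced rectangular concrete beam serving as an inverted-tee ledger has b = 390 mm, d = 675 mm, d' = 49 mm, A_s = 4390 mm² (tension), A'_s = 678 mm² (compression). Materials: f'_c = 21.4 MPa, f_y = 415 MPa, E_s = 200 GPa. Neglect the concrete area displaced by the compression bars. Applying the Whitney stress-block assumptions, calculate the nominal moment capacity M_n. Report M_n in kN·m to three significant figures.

M_n ≈ 1050 kN·m

Assume both tension and compression steel yield.
Net tension couple steel: A_s − A'_s = 3712 mm².
a = (A_s − A'_s) f_y / (0.85 f'_c b) = 1540480/(0.85 × 21.4 × 390) = 217.15 mm.
c = a/β₁ = 217.15/0.85 = 255.47 mm; ε'_s = 0.003(c − d')/c = 0.0024 ≥ f_y/E_s = 0.0021, so compression steel does yield.
M_n = (A_s − A'_s) f_y (d − a/2) + A'_s f_y (d − d') = [1540480 × (675 − 108.575) + 281370 × (675 − 49)] × 10⁻⁶ = 872.57 + 176.14 = 1048.71 kN·m.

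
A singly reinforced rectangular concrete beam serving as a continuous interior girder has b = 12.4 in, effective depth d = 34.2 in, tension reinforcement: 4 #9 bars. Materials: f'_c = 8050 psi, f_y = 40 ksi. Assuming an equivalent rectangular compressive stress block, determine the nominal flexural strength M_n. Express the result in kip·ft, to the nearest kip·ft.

A_s = 4 × 1 = 4 in².
T = A_s f_y = 4 × 40 = 160 kips.
a = T/(0.85 f'_c b) = 160/(0.85 × 8.05 × 12.4) = 1.886 in.
M_n = T(d − a/2) = 160 × (34.2 − 0.943) = 5321.1 kip·in = 5321.1/12 = 443.43 kip·ft.

M_n ≈ 443 kip·ft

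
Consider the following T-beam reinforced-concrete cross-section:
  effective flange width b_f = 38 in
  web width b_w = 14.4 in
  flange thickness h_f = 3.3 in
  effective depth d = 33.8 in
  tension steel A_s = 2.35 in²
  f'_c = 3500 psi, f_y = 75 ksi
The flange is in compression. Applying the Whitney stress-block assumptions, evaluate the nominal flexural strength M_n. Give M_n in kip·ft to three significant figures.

M_n ≈ 485 kip·ft

Tension: T = A_s f_y = 2.35 × 75 = 176.25 kips.
Try a within the flange: a = T/(0.85 f'_c b_f) = 176.25/(0.85 × 3.5 × 38) = 1.559 in.
Since a = 1.559 ≤ h_f = 3.3 in, the stress block lies entirely in the flange; analyse as a rectangular beam of width b_f.
M_n = T(d − a/2) = 176.25 × (33.8 − 0.7795) = 5819.9 kip·in.
M_n = 5819.9/12 = 484.99 kip·ft.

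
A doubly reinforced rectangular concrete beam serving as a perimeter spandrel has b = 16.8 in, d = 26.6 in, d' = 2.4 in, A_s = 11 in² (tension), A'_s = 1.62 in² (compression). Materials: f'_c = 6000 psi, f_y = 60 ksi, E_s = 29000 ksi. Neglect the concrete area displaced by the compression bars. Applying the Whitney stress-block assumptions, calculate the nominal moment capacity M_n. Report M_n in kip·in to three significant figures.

M_n ≈ 15500 kip·in

Assume both steels yield.
a = (A_s − A'_s) f_y/(0.85 f'_c b) = (11 − 1.62) × 60/(0.85 × 6 × 16.8) = 6.569 in.
c = a/β₁ = 6.569/0.75 = 8.759 in; ε'_s = 0.003(c − d')/c = 0.0022 ≥ ε_y = 0.0021, so the compression steel yields.
M_n = (A_s − A'_s) f_y (d − a/2) + A'_s f_y (d − d') = 562.8 × (26.6 − 3.2845) + 97.2 × (26.6 − 2.4) = 13122.0 + 2352.2 = 15474.2 kip·in.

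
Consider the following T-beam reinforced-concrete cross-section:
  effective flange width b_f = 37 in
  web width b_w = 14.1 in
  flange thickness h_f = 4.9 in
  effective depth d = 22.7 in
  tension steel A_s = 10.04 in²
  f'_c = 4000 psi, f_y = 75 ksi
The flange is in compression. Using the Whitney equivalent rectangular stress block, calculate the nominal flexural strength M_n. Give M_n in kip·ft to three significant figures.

Tension: T = A_s f_y = 10.04 × 75 = 753 kips.
Try a within the flange: a = T/(0.85 f'_c b_f) = 753/(0.85 × 4 × 37) = 5.986 in.
a = 5.986 > h_f = 4.9 in: the block extends into the web. Split into flange-overhang and web parts.
C_f = 0.85 f'_c (b_f − b_w) h_f = 0.85 × 4 × (37 − 14.1) × 4.9 = 381.5 kips.
Remaining web compression depth: a_w = (T − C_f)/(0.85 f'_c b_w) = (753 − 381.5)/(0.85 × 4 × 14.1) = 7.749 in.
M_n = C_f(d − h_f/2) + (T − C_f)(d − a_w/2) = 381.5 × (22.7 − 2.45) + 371.5 × (22.7 − 3.8745) = 7725.4 + 6993.7 = 14719.1 kip·in.
M_n = 14719.1/12 = 1226.59 kip·ft.

M_n ≈ 1230 kip·ft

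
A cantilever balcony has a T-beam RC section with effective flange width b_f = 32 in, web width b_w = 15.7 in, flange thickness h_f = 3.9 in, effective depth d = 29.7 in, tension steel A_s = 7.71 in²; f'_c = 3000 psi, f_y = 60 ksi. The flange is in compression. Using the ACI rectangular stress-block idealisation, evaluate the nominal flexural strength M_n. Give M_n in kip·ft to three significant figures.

M_n ≈ 1020 kip·ft

Tension: T = A_s f_y = 7.71 × 60 = 462.6 kips.
Try a within the flange: a = T/(0.85 f'_c b_f) = 462.6/(0.85 × 3 × 32) = 5.669 in.
a = 5.669 > h_f = 3.9 in: the block extends into the web. Split into flange-overhang and web parts.
C_f = 0.85 f'_c (b_f − b_w) h_f = 0.85 × 3 × (32 − 15.7) × 3.9 = 162.1 kips.
Remaining web compression depth: a_w = (T − C_f)/(0.85 f'_c b_w) = (462.6 − 162.1)/(0.85 × 3 × 15.7) = 7.506 in.
M_n = C_f(d − h_f/2) + (T − C_f)(d − a_w/2) = 162.1 × (29.7 − 1.95) + 300.5 × (29.7 − 3.753) = 4498.3 + 7797.1 = 12295.4 kip·in.
M_n = 12295.4/12 = 1024.62 kip·ft.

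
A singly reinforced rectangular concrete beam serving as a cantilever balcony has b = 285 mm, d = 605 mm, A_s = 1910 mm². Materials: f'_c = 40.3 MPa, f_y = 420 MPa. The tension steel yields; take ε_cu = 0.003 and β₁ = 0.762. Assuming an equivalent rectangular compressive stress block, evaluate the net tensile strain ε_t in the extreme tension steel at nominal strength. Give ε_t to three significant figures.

ε_t ≈ 0.0138

a = A_s f_y/(0.85 f'_c b) = 82.17 mm.
β₁ = 0.762, so c = a/β₁ = 82.17/0.762 = 107.83 mm.
From the linear strain diagram with ε_cu = 0.003: ε_t = 0.003 (d − c)/c = 0.003 × (605 − 107.83)/107.83 = 0.0138.
Since ε_t ≥ 0.005, the section is tension-controlled.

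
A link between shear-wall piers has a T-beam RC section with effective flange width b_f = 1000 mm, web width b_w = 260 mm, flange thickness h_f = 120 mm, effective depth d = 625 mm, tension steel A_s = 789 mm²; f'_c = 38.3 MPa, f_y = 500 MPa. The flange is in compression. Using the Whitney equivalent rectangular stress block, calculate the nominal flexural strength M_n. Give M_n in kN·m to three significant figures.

M_n ≈ 244 kN·m

Tension: T = A_s f_y = 789 × 500 = 394500 N.
Try a within the flange: a = T/(0.85 f'_c b_f) = 394500/(0.85 × 38.3 × 1000) = 12.12 mm.
Since a = 12.12 ≤ h_f = 120 mm, the stress block lies entirely in the flange; analyse as a rectangular beam of width b_f.
M_n = T(d − a/2) = 394500 × (625 − 6.06) = 244.17 × 10⁶ N·mm.
M_n = 244.17 kN·m.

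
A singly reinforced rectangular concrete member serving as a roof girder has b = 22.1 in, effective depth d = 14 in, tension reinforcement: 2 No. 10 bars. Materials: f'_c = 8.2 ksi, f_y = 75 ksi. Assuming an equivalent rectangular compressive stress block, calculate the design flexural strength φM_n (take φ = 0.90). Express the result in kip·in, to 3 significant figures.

A_s = 2 × 1.27 = 2.54 in².
T = A_s f_y = 2.54 × 75 = 190.5 kips.
a = T/(0.85 f'_c b) = 190.5/(0.85 × 8.2 × 22.1) = 1.237 in.
M_n = T(d − a/2) = 190.5 × (14 − 0.6185) = 2549.2 kip·in.
φM_n = 0.90 × 2549.2 = 2294.3 kip·in.

φM_n ≈ 2290 kip·in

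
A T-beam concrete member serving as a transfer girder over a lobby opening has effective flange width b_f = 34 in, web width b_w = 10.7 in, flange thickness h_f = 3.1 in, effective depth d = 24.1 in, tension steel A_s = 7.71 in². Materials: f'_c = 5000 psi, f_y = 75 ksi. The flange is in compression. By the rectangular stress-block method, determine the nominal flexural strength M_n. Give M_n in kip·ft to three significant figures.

Tension: T = A_s f_y = 7.71 × 75 = 578.25 kips.
Try a within the flange: a = T/(0.85 f'_c b_f) = 578.25/(0.85 × 5 × 34) = 4.002 in.
a = 4.002 > h_f = 3.1 in: the block extends into the web. Split into flange-overhang and web parts.
C_f = 0.85 f'_c (b_f − b_w) h_f = 0.85 × 5 × (34 − 10.7) × 3.1 = 307.0 kips.
Remaining web compression depth: a_w = (T − C_f)/(0.85 f'_c b_w) = (578.25 − 307.0)/(0.85 × 5 × 10.7) = 5.965 in.
M_n = C_f(d − h_f/2) + (T − C_f)(d − a_w/2) = 307.0 × (24.1 − 1.55) + 271.25 × (24.1 − 2.9825) = 6922.9 + 5728.1 = 12651.0 kip·in.
M_n = 12651.0/12 = 1054.25 kip·ft.

M_n ≈ 1050 kip·ft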